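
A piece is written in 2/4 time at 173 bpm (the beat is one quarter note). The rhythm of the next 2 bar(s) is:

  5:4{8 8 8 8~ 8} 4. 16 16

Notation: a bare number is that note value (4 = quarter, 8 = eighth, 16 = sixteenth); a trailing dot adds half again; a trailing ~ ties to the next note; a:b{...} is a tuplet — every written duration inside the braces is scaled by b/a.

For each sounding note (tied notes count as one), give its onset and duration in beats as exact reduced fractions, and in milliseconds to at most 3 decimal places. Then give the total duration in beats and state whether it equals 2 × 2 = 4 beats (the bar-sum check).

1) 0.0ms=0b +138.728ms=2/5b
2) 138.728ms=2/5b +138.728ms=2/5b
3) 277.457ms=4/5b +138.728ms=2/5b
4) 416.185ms=6/5b +277.457ms=4/5b
5) 693.642ms=2b +520.231ms=3/2b
6) 1213.873ms=7/2b +86.705ms=1/4b
7) 1300.578ms=15/4b +86.705ms=1/4b
Σ=4b of 4 (173bpm 2/4) — PASS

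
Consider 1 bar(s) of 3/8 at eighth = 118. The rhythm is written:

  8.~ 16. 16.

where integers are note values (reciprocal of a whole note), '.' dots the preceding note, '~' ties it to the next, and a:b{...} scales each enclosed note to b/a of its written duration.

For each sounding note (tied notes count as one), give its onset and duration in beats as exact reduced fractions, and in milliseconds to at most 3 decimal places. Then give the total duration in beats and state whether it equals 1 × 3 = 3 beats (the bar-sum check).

1) 0.0ms=0b +1144.068ms=9/4b
2) 1144.068ms=9/4b +381.356ms=3/4b
Σ=3b of 3 (118bpm 3/8) — PASS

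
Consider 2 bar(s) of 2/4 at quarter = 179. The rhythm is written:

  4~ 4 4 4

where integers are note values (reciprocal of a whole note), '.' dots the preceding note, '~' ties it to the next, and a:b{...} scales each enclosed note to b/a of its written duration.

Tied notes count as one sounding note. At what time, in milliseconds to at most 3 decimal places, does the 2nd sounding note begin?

1. 0.0ms @ 0 + 670.391ms (2)
2. 670.391ms @ 2 + 335.196ms (1)
3. 1005.587ms @ 3 + 335.196ms (1)

note 2 onset = 2b = 670.391ms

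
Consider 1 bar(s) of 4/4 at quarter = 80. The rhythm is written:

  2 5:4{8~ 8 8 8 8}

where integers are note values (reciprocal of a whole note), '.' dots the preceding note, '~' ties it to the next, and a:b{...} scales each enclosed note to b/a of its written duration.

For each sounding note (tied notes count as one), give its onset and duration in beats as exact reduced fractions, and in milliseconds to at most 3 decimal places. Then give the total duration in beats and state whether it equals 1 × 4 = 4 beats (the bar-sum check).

1) 0.0ms=0b +1500.0ms=2b
2) 1500.0ms=2b +600.0ms=4/5b
3) 2100.0ms=14/5b +300.0ms=2/5b
4) 2400.0ms=16/5b +300.0ms=2/5b
5) 2700.0ms=18/5b +300.0ms=2/5b
Σ=4b of 4 (80bpm 4/4) — PASS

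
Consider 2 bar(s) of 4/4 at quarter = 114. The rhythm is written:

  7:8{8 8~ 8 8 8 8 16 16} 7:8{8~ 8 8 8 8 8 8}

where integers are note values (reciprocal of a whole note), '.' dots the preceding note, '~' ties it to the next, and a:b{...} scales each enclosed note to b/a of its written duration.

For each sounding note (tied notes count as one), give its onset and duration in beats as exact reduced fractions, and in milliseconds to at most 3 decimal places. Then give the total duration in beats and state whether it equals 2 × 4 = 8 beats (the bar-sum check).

1) 0.0ms=0b +300.752ms=4/7b
2) 300.752ms=4/7b +601.504ms=8/7b
3) 902.256ms=12/7b +300.752ms=4/7b
4) 1203.008ms=16/7b +300.752ms=4/7b
5) 1503.759ms=20/7b +300.752ms=4/7b
6) 1804.511ms=24/7b +150.376ms=2/7b
7) 1954.887ms=26/7b +150.376ms=2/7b
8) 2105.263ms=4b +601.504ms=8/7b
9) 2706.767ms=36/7b +300.752ms=4/7b
10) 3007.519ms=40/7b +300.752ms=4/7b
11) 3308.271ms=44/7b +300.752ms=4/7b
12) 3609.023ms=48/7b +300.752ms=4/7b
13) 3909.774ms=52/7b +300.752ms=4/7b
Σ=8b of 8 (114bpm 4/4) — PASS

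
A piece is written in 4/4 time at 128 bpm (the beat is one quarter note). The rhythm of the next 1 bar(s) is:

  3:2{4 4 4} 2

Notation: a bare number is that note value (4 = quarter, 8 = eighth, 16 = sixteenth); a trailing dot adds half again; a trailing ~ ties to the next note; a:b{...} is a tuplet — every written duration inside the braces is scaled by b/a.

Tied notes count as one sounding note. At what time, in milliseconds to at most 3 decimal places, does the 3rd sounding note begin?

1. 0.0ms @ 0 + 312.5ms (2/3)
2. 312.5ms @ 2/3 + 312.5ms (2/3)
3. 625.0ms @ 4/3 + 312.5ms (2/3)
4. 937.5ms @ 2 + 937.5ms (2)

note 3 onset = 4/3b = 625.0ms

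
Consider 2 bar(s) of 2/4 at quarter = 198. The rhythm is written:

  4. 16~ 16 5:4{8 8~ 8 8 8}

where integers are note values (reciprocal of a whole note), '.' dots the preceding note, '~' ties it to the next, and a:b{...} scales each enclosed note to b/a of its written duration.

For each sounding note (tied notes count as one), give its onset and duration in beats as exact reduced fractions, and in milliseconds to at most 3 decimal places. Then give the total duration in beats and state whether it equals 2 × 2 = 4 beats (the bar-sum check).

1) 0.0ms=0b +454.545ms=3/2b
2) 454.545ms=3/2b +151.515ms=1/2b
3) 606.061ms=2b +121.212ms=2/5b
4) 727.273ms=12/5b +242.424ms=4/5b
5) 969.697ms=16/5b +121.212ms=2/5b
6) 1090.909ms=18/5b +121.212ms=2/5b
Σ=4b of 4 (198bpm 2/4) — PASS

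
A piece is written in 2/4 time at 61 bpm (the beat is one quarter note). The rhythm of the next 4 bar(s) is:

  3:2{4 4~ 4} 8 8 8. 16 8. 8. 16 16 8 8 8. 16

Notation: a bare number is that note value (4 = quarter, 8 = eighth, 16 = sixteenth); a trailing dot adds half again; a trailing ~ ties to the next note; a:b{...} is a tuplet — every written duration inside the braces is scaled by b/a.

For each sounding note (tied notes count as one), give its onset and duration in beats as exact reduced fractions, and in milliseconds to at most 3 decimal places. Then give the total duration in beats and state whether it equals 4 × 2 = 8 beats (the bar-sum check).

1) 0.0ms=0b +655.738ms=2/3b
2) 655.738ms=2/3b +1311.475ms=4/3b
3) 1967.213ms=2b +491.803ms=1/2b
4) 2459.016ms=5/2b +491.803ms=1/2b
5) 2950.82ms=3b +737.705ms=3/4b
6) 3688.525ms=15/4b +245.902ms=1/4b
7) 3934.426ms=4b +737.705ms=3/4b
8) 4672.131ms=19/4b +737.705ms=3/4b
9) 5409.836ms=11/2b +245.902ms=1/4b
10) 5655.738ms=23/4b +245.902ms=1/4b
11) 5901.639ms=6b +491.803ms=1/2b
12) 6393.443ms=13/2b +491.803ms=1/2b
13) 6885.246ms=7b +737.705ms=3/4b
14) 7622.951ms=31/4b +245.902ms=1/4b
Σ=8b of 8 (61bpm 2/4) — PASS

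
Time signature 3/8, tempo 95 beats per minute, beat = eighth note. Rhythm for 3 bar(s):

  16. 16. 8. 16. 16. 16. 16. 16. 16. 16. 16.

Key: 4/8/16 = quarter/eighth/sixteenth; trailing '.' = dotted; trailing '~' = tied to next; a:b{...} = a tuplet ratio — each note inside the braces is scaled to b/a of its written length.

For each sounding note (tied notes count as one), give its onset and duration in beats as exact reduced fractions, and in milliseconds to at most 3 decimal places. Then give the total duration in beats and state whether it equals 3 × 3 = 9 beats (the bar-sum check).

1) 0.0ms=0b +473.684ms=3/4b
2) 473.684ms=3/4b +473.684ms=3/4b
3) 947.368ms=3/2b +947.368ms=3/2b
4) 1894.737ms=3b +473.684ms=3/4b
5) 2368.421ms=15/4b +473.684ms=3/4b
6) 2842.105ms=9/2b +473.684ms=3/4b
7) 3315.789ms=21/4b +473.684ms=3/4b
8) 3789.474ms=6b +473.684ms=3/4b
9) 4263.158ms=27/4b +473.684ms=3/4b
10) 4736.842ms=15/2b +473.684ms=3/4b
11) 5210.526ms=33/4b +473.684ms=3/4b
Σ=9b of 9 (95bpm 3/8) — PASS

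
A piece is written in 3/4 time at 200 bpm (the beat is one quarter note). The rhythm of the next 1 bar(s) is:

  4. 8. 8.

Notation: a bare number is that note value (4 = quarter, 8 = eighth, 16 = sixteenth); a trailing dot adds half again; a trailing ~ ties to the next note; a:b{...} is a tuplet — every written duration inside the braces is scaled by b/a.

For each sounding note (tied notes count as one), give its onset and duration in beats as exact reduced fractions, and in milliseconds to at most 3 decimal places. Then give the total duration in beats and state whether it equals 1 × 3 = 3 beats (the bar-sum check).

1) 0.0ms=0b +450.0ms=3/2b
2) 450.0ms=3/2b +225.0ms=3/4b
3) 675.0ms=9/4b +225.0ms=3/4b
Σ=3b of 3 (200bpm 3/4) — PASS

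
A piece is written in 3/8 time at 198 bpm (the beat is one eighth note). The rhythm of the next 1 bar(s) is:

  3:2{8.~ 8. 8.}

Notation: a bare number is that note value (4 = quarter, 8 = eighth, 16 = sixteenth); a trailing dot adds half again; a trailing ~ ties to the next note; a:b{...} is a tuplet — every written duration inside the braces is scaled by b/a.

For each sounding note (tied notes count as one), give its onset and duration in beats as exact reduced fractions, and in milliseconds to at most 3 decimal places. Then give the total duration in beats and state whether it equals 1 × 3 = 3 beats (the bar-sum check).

1) 0.0ms=0b +606.061ms=2b
2) 606.061ms=2b +303.03ms=1b
Σ=3b of 3 (198bpm 3/8) — PASS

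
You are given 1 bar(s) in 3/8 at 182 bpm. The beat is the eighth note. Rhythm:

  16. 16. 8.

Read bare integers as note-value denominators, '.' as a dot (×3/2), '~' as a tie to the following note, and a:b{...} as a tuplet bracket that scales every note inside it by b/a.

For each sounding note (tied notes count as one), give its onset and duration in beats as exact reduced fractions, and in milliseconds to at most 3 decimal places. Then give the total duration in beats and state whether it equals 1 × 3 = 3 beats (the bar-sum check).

1) 0.0ms=0b +247.253ms=3/4b
2) 247.253ms=3/4b +247.253ms=3/4b
3) 494.505ms=3/2b +494.505ms=3/2b
Σ=3b of 3 (182bpm 3/8) — PASS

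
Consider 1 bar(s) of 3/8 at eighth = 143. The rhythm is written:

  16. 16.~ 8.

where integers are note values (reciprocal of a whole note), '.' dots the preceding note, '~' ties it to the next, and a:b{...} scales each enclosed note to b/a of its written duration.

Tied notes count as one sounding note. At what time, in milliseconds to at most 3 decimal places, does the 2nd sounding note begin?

1. 0.0ms @ 0 + 314.685ms (3/4)
2. 314.685ms @ 3/4 + 944.056ms (9/4)

note 2 onset = 3/4b = 314.685ms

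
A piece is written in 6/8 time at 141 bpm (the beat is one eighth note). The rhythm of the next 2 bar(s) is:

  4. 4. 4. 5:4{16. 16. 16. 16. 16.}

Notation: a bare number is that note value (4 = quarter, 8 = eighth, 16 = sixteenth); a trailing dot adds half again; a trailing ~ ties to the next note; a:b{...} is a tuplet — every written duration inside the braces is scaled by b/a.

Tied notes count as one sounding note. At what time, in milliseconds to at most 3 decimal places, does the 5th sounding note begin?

1. 0.0ms @ 0 + 1276.596ms (3)
2. 1276.596ms @ 3 + 1276.596ms (3)
3. 2553.191ms @ 6 + 1276.596ms (3)
4. 3829.787ms @ 9 + 255.319ms (3/5)
5. 4085.106ms @ 48/5 + 255.319ms (3/5)
6. 4340.426ms @ 51/5 + 255.319ms (3/5)
7. 4595.745ms @ 54/5 + 255.319ms (3/5)
8. 4851.064ms @ 57/5 + 255.319ms (3/5)

note 5 onset = 48/5b = 4085.106ms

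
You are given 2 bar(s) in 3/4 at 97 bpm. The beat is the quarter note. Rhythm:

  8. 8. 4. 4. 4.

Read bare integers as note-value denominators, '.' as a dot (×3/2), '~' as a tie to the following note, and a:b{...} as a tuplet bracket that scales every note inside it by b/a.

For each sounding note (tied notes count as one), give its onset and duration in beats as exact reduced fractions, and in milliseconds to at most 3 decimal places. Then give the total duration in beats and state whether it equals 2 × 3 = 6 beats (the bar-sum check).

1) 0.0ms=0b +463.918ms=3/4b
2) 463.918ms=3/4b +463.918ms=3/4b
3) 927.835ms=3/2b +927.835ms=3/2b
4) 1855.67ms=3b +927.835ms=3/2b
5) 2783.505ms=9/2b +927.835ms=3/2b
Σ=6b of 6 (97bpm 3/4) — PASS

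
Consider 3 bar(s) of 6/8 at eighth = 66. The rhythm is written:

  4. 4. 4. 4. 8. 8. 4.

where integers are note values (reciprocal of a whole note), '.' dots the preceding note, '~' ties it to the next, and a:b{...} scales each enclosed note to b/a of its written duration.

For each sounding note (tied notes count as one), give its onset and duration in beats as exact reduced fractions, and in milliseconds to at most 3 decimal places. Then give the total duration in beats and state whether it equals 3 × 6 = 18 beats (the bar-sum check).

1) 0.0ms=0b +2727.273ms=3b
2) 2727.273ms=3b +2727.273ms=3b
3) 5454.545ms=6b +2727.273ms=3b
4) 8181.818ms=9b +2727.273ms=3b
5) 10909.091ms=12b +1363.636ms=3/2b
6) 12272.727ms=27/2b +1363.636ms=3/2b
7) 13636.364ms=15b +2727.273ms=3b
Σ=18b of 18 (66bpm 6/8) — PASS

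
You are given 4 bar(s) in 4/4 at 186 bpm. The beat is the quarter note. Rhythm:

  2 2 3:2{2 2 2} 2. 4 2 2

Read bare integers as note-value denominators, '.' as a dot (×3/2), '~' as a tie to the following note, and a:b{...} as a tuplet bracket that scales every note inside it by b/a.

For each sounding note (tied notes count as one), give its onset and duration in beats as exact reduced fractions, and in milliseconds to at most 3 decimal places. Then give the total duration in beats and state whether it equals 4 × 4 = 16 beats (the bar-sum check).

1) 0.0ms=0b +645.161ms=2b
2) 645.161ms=2b +645.161ms=2b
3) 1290.323ms=4b +430.108ms=4/3b
4) 1720.43ms=16/3b +430.108ms=4/3b
5) 2150.538ms=20/3b +430.108ms=4/3b
6) 2580.645ms=8b +967.742ms=3b
7) 3548.387ms=11b +322.581ms=1b
8) 3870.968ms=12b +645.161ms=2b
9) 4516.129ms=14b +645.161ms=2b
Σ=16b of 16 (186bpm 4/4) — PASS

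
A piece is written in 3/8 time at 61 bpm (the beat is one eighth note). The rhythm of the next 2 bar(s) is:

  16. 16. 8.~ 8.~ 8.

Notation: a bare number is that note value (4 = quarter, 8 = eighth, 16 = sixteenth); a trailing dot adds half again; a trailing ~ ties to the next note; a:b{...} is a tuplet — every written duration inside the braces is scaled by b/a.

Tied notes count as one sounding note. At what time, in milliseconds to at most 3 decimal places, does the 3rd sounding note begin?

note 3 onset = 3/2b = 1475.41ms

1. 0.0ms @ 0 + 737.705ms (3/4)
2. 737.705ms @ 3/4 + 737.705ms (3/4)
3. 1475.41ms @ 3/2 + 4426.23ms (9/2)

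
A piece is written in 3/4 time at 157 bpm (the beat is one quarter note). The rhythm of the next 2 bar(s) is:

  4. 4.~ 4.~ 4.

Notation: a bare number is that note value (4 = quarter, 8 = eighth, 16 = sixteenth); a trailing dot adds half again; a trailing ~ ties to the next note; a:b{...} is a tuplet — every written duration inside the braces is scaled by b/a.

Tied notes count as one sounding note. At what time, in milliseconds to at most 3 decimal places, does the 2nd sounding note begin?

1. 0.0ms @ 0 + 573.248ms (3/2)
2. 573.248ms @ 3/2 + 1719.745ms (9/2)

note 2 onset = 3/2b = 573.248ms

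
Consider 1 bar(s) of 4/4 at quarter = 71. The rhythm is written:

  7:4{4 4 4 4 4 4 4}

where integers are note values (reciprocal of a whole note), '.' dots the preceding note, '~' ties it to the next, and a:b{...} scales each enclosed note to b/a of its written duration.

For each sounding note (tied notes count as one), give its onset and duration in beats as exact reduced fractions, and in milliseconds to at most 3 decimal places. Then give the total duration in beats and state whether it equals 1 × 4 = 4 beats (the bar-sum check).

1) 0.0ms=0b +482.897ms=4/7b
2) 482.897ms=4/7b +482.897ms=4/7b
3) 965.795ms=8/7b +482.897ms=4/7b
4) 1448.692ms=12/7b +482.897ms=4/7b
5) 1931.59ms=16/7b +482.897ms=4/7b
6) 2414.487ms=20/7b +482.897ms=4/7b
7) 2897.384ms=24/7b +482.897ms=4/7b
Σ=4b of 4 (71bpm 4/4) — PASS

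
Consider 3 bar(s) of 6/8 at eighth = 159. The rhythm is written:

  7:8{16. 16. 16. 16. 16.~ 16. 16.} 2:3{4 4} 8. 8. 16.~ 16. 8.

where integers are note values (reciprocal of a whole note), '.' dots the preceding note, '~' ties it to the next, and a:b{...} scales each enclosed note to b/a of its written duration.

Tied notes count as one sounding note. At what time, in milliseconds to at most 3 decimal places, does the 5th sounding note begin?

1. 0.0ms @ 0 + 323.45ms (6/7)
2. 323.45ms @ 6/7 + 323.45ms (6/7)
3. 646.9ms @ 12/7 + 323.45ms (6/7)
4. 970.35ms @ 18/7 + 323.45ms (6/7)
5. 1293.801ms @ 24/7 + 646.9ms (12/7)
6. 1940.701ms @ 36/7 + 323.45ms (6/7)
7. 2264.151ms @ 6 + 1132.075ms (3)
8. 3396.226ms @ 9 + 1132.075ms (3)
9. 4528.302ms @ 12 + 566.038ms (3/2)
10. 5094.34ms @ 27/2 + 566.038ms (3/2)
11. 5660.377ms @ 15 + 566.038ms (3/2)
12. 6226.415ms @ 33/2 + 566.038ms (3/2)

note 5 onset = 24/7b = 1293.801ms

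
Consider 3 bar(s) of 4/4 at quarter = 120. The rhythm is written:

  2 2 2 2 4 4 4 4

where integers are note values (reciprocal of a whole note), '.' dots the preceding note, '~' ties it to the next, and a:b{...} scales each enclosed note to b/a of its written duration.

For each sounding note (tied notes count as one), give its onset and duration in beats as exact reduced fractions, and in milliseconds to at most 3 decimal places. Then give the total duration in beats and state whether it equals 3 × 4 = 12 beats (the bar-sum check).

1) 0.0ms=0b +1000.0ms=2b
2) 1000.0ms=2b +1000.0ms=2b
3) 2000.0ms=4b +1000.0ms=2b
4) 3000.0ms=6b +1000.0ms=2b
5) 4000.0ms=8b +500.0ms=1b
6) 4500.0ms=9b +500.0ms=1b
7) 5000.0ms=10b +500.0ms=1b
8) 5500.0ms=11b +500.0ms=1b
Σ=12b of 12 (120bpm 4/4) — PASS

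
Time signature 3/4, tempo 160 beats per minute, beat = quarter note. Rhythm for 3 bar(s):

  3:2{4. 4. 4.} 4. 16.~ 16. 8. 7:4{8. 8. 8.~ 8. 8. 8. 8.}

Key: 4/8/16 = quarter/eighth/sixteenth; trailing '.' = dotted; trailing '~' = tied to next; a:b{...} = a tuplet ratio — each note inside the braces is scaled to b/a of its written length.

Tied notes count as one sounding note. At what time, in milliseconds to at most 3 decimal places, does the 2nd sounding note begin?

1. 0.0ms @ 0 + 375.0ms (1)
2. 375.0ms @ 1 + 375.0ms (1)
3. 750.0ms @ 2 + 375.0ms (1)
4. 1125.0ms @ 3 + 562.5ms (3/2)
5. 1687.5ms @ 9/2 + 281.25ms (3/4)
6. 1968.75ms @ 21/4 + 281.25ms (3/4)
7. 2250.0ms @ 6 + 160.714ms (3/7)
8. 2410.714ms @ 45/7 + 160.714ms (3/7)
9. 2571.429ms @ 48/7 + 321.429ms (6/7)
10. 2892.857ms @ 54/7 + 160.714ms (3/7)
11. 3053.571ms @ 57/7 + 160.714ms (3/7)
12. 3214.286ms @ 60/7 + 160.714ms (3/7)

note 2 onset = 1b = 375.0ms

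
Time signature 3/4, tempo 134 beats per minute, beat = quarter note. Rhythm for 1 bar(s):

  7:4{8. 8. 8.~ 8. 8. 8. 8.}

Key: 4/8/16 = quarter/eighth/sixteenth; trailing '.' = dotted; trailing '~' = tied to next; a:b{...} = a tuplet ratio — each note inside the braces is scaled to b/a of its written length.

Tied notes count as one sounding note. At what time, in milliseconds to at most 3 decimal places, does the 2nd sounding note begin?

1. 0.0ms @ 0 + 191.898ms (3/7)
2. 191.898ms @ 3/7 + 191.898ms (3/7)
3. 383.795ms @ 6/7 + 383.795ms (6/7)
4. 767.591ms @ 12/7 + 191.898ms (3/7)
5. 959.488ms @ 15/7 + 191.898ms (3/7)
6. 1151.386ms @ 18/7 + 191.898ms (3/7)

note 2 onset = 3/7b = 191.898ms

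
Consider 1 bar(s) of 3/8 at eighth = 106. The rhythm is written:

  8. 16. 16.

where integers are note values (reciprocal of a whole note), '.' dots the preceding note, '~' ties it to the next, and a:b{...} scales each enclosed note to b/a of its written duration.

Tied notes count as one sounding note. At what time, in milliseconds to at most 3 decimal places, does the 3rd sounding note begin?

1. 0.0ms @ 0 + 849.057ms (3/2)
2. 849.057ms @ 3/2 + 424.528ms (3/4)
3. 1273.585ms @ 9/4 + 424.528ms (3/4)

note 3 onset = 9/4b = 1273.585ms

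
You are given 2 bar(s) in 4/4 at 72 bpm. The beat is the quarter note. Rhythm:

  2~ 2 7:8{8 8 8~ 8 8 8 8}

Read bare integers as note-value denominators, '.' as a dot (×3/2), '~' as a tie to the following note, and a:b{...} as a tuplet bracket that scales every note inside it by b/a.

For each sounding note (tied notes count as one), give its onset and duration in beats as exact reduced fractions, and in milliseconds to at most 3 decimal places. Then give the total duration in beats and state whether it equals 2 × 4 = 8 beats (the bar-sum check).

1) 0.0ms=0b +3333.333ms=4b
2) 3333.333ms=4b +476.19ms=4/7b
3) 3809.524ms=32/7b +476.19ms=4/7b
4) 4285.714ms=36/7b +952.381ms=8/7b
5) 5238.095ms=44/7b +476.19ms=4/7b
6) 5714.286ms=48/7b +476.19ms=4/7b
7) 6190.476ms=52/7b +476.19ms=4/7b
Σ=8b of 8 (72bpm 4/4) — PASS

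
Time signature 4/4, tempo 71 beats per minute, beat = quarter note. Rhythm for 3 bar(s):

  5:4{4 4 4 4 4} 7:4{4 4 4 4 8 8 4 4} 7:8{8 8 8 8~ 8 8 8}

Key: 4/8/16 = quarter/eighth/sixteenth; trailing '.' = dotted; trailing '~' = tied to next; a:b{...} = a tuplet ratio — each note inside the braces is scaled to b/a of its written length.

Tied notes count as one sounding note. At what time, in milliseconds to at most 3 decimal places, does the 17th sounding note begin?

1. 0.0ms @ 0 + 676.056ms (4/5)
2. 676.056ms @ 4/5 + 676.056ms (4/5)
3. 1352.113ms @ 8/5 + 676.056ms (4/5)
4. 2028.169ms @ 12/5 + 676.056ms (4/5)
5. 2704.225ms @ 16/5 + 676.056ms (4/5)
6. 3380.282ms @ 4 + 482.897ms (4/7)
7. 3863.179ms @ 32/7 + 482.897ms (4/7)
8. 4346.076ms @ 36/7 + 482.897ms (4/7)
9. 4828.974ms @ 40/7 + 482.897ms (4/7)
10. 5311.871ms @ 44/7 + 241.449ms (2/7)
11. 5553.32ms @ 46/7 + 241.449ms (2/7)
12. 5794.769ms @ 48/7 + 482.897ms (4/7)
13. 6277.666ms @ 52/7 + 482.897ms (4/7)
14. 6760.563ms @ 8 + 482.897ms (4/7)
15. 7243.461ms @ 60/7 + 482.897ms (4/7)
16. 7726.358ms @ 64/7 + 482.897ms (4/7)
17. 8209.256ms @ 68/7 + 965.795ms (8/7)
18. 9175.05ms @ 76/7 + 482.897ms (4/7)
19. 9657.948ms @ 80/7 + 482.897ms (4/7)

note 17 onset = 68/7b = 8209.256ms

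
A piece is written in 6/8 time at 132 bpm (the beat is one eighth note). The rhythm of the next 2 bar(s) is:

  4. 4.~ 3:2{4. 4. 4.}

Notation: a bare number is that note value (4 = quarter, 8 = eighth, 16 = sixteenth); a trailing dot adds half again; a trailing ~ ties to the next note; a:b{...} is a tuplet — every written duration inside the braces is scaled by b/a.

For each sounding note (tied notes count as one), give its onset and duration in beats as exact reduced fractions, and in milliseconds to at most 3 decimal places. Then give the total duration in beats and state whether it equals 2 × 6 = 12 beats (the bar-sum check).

1) 0.0ms=0b +1363.636ms=3b
2) 1363.636ms=3b +2272.727ms=5b
3) 3636.364ms=8b +909.091ms=2b
4) 4545.455ms=10b +909.091ms=2b
Σ=12b of 12 (132bpm 6/8) — PASS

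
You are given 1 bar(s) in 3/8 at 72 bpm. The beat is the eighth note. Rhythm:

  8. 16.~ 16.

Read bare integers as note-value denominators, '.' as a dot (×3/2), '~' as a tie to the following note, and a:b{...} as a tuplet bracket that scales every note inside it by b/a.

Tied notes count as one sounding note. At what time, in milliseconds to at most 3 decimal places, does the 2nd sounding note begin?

note 2 onset = 3/2b = 1250.0ms

1. 0.0ms @ 0 + 1250.0ms (3/2)
2. 1250.0ms @ 3/2 + 1250.0ms (3/2)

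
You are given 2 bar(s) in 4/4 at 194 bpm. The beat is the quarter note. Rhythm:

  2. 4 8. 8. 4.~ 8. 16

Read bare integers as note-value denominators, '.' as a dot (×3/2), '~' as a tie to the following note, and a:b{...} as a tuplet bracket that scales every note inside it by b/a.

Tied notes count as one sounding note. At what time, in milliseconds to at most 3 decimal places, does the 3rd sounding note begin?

1. 0.0ms @ 0 + 927.835ms (3)
2. 927.835ms @ 3 + 309.278ms (1)
3. 1237.113ms @ 4 + 231.959ms (3/4)
4. 1469.072ms @ 19/4 + 231.959ms (3/4)
5. 1701.031ms @ 11/2 + 695.876ms (9/4)
6. 2396.907ms @ 31/4 + 77.32ms (1/4)

note 3 onset = 4b = 1237.113ms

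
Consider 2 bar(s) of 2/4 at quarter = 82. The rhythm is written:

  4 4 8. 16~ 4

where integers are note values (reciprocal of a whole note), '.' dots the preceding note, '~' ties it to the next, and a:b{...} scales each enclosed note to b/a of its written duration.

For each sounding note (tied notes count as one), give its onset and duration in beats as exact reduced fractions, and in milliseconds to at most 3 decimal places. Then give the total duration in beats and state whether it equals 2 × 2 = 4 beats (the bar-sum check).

1) 0.0ms=0b +731.707ms=1b
2) 731.707ms=1b +731.707ms=1b
3) 1463.415ms=2b +548.78ms=3/4b
4) 2012.195ms=11/4b +914.634ms=5/4b
Σ=4b of 4 (82bpm 2/4) — PASS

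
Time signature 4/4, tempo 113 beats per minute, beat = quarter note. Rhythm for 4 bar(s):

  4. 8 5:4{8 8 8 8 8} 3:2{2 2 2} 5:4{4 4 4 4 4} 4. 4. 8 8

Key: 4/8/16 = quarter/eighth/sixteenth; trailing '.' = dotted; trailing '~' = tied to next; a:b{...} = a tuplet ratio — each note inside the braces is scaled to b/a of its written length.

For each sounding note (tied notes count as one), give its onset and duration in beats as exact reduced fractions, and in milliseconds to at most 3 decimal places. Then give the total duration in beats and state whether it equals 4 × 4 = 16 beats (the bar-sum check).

1) 0.0ms=0b +796.46ms=3/2b
2) 796.46ms=3/2b +265.487ms=1/2b
3) 1061.947ms=2b +212.389ms=2/5b
4) 1274.336ms=12/5b +212.389ms=2/5b
5) 1486.726ms=14/5b +212.389ms=2/5b
6) 1699.115ms=16/5b +212.389ms=2/5b
7) 1911.504ms=18/5b +212.389ms=2/5b
8) 2123.894ms=4b +707.965ms=4/3b
9) 2831.858ms=16/3b +707.965ms=4/3b
10) 3539.823ms=20/3b +707.965ms=4/3b
11) 4247.788ms=8b +424.779ms=4/5b
12) 4672.566ms=44/5b +424.779ms=4/5b
13) 5097.345ms=48/5b +424.779ms=4/5b
14) 5522.124ms=52/5b +424.779ms=4/5b
15) 5946.903ms=56/5b +424.779ms=4/5b
16) 6371.681ms=12b +796.46ms=3/2b
17) 7168.142ms=27/2b +796.46ms=3/2b
18) 7964.602ms=15b +265.487ms=1/2b
19) 8230.088ms=31/2b +265.487ms=1/2b
Σ=16b of 16 (113bpm 4/4) — PASS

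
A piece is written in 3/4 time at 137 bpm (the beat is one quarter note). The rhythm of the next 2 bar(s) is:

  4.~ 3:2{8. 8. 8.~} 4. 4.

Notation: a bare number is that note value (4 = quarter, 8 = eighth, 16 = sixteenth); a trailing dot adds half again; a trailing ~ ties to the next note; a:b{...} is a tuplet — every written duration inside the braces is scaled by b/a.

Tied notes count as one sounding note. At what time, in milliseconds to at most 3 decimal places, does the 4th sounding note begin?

note 4 onset = 9/2b = 1970.803ms

1. 0.0ms @ 0 + 875.912ms (2)
2. 875.912ms @ 2 + 218.978ms (1/2)
3. 1094.891ms @ 5/2 + 875.912ms (2)
4. 1970.803ms @ 9/2 + 656.934ms (3/2)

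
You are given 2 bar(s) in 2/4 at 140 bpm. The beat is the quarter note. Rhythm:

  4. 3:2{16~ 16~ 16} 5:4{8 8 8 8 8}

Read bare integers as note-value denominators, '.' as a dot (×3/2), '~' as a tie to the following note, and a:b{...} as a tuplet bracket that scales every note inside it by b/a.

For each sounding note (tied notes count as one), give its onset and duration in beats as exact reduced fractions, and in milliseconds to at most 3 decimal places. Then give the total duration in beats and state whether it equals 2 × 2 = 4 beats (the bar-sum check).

1) 0.0ms=0b +642.857ms=3/2b
2) 642.857ms=3/2b +214.286ms=1/2b
3) 857.143ms=2b +171.429ms=2/5b
4) 1028.571ms=12/5b +171.429ms=2/5b
5) 1200.0ms=14/5b +171.429ms=2/5b
6) 1371.429ms=16/5b +171.429ms=2/5b
7) 1542.857ms=18/5b +171.429ms=2/5b
Σ=4b of 4 (140bpm 2/4) — PASS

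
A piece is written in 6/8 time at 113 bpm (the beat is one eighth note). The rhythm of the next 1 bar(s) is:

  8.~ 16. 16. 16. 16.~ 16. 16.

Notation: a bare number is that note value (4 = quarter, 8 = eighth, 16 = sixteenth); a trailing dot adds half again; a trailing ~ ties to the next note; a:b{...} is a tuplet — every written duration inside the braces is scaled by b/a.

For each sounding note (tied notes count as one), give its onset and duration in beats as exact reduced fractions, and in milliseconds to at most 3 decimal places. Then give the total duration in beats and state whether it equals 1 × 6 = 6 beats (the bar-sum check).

1) 0.0ms=0b +1194.69ms=9/4b
2) 1194.69ms=9/4b +398.23ms=3/4b
3) 1592.92ms=3b +398.23ms=3/4b
4) 1991.15ms=15/4b +796.46ms=3/2b
5) 2787.611ms=21/4b +398.23ms=3/4b
Σ=6b of 6 (113bpm 6/8) — PASS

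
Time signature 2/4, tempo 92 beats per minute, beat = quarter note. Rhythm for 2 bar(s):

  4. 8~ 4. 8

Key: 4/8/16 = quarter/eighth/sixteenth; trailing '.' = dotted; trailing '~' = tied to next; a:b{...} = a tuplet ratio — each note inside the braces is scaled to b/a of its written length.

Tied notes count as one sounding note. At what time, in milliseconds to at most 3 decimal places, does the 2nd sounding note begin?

1. 0.0ms @ 0 + 978.261ms (3/2)
2. 978.261ms @ 3/2 + 1304.348ms (2)
3. 2282.609ms @ 7/2 + 326.087ms (1/2)

note 2 onset = 3/2b = 978.261ms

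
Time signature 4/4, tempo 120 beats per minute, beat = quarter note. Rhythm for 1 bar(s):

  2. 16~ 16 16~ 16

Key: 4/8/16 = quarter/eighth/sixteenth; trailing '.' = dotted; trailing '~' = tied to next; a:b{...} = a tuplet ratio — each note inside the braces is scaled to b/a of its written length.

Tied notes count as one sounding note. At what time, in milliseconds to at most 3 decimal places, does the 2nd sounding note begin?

note 2 onset = 3b = 1500.0ms

1. 0.0ms @ 0 + 1500.0ms (3)
2. 1500.0ms @ 3 + 250.0ms (1/2)
3. 1750.0ms @ 7/2 + 250.0ms (1/2)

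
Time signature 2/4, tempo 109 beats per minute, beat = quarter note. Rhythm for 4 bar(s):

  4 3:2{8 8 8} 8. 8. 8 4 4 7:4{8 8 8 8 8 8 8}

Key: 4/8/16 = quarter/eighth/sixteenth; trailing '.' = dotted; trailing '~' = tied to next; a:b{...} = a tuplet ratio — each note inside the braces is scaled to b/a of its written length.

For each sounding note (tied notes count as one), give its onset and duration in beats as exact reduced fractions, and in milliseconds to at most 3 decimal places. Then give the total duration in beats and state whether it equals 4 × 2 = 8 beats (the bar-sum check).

1) 0.0ms=0b +550.459ms=1b
2) 550.459ms=1b +183.486ms=1/3b
3) 733.945ms=4/3b +183.486ms=1/3b
4) 917.431ms=5/3b +183.486ms=1/3b
5) 1100.917ms=2b +412.844ms=3/4b
6) 1513.761ms=11/4b +412.844ms=3/4b
7) 1926.606ms=7/2b +275.229ms=1/2b
8) 2201.835ms=4b +550.459ms=1b
9) 2752.294ms=5b +550.459ms=1b
10) 3302.752ms=6b +157.274ms=2/7b
11) 3460.026ms=44/7b +157.274ms=2/7b
12) 3617.3ms=46/7b +157.274ms=2/7b
13) 3774.574ms=48/7b +157.274ms=2/7b
14) 3931.848ms=50/7b +157.274ms=2/7b
15) 4089.122ms=52/7b +157.274ms=2/7b
16) 4246.396ms=54/7b +157.274ms=2/7b
Σ=8b of 8 (109bpm 2/4) — PASS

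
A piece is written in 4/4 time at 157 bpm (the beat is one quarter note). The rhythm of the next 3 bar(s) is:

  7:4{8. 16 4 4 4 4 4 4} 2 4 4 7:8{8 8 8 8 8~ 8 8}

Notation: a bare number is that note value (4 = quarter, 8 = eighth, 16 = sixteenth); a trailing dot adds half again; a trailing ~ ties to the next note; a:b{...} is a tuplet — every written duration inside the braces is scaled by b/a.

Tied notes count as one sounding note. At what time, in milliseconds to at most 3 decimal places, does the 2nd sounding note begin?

note 2 onset = 3/7b = 163.785ms

1. 0.0ms @ 0 + 163.785ms (3/7)
2. 163.785ms @ 3/7 + 54.595ms (1/7)
3. 218.38ms @ 4/7 + 218.38ms (4/7)
4. 436.761ms @ 8/7 + 218.38ms (4/7)
5. 655.141ms @ 12/7 + 218.38ms (4/7)
6. 873.521ms @ 16/7 + 218.38ms (4/7)
7. 1091.902ms @ 20/7 + 218.38ms (4/7)
8. 1310.282ms @ 24/7 + 218.38ms (4/7)
9. 1528.662ms @ 4 + 764.331ms (2)
10. 2292.994ms @ 6 + 382.166ms (1)
11. 2675.159ms @ 7 + 382.166ms (1)
12. 3057.325ms @ 8 + 218.38ms (4/7)
13. 3275.705ms @ 60/7 + 218.38ms (4/7)
14. 3494.086ms @ 64/7 + 218.38ms (4/7)
15. 3712.466ms @ 68/7 + 218.38ms (4/7)
16. 3930.846ms @ 72/7 + 436.761ms (8/7)
17. 4367.607ms @ 80/7 + 218.38ms (4/7)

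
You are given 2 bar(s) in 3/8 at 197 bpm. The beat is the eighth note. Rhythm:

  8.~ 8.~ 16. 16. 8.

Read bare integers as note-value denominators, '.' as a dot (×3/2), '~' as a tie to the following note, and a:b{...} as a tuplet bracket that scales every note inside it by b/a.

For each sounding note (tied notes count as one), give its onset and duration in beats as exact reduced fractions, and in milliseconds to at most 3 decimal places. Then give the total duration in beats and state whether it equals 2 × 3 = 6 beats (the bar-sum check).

1) 0.0ms=0b +1142.132ms=15/4b
2) 1142.132ms=15/4b +228.426ms=3/4b
3) 1370.558ms=9/2b +456.853ms=3/2b
Σ=6b of 6 (197bpm 3/8) — PASS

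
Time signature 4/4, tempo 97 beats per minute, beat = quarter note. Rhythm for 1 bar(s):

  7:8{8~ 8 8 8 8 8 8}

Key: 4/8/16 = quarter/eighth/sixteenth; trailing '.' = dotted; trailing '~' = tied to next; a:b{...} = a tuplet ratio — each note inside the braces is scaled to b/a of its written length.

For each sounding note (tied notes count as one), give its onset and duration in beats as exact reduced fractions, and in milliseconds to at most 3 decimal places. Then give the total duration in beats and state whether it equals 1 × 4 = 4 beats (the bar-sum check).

1) 0.0ms=0b +706.922ms=8/7b
2) 706.922ms=8/7b +353.461ms=4/7b
3) 1060.383ms=12/7b +353.461ms=4/7b
4) 1413.844ms=16/7b +353.461ms=4/7b
5) 1767.305ms=20/7b +353.461ms=4/7b
6) 2120.766ms=24/7b +353.461ms=4/7b
Σ=4b of 4 (97bpm 4/4) — PASS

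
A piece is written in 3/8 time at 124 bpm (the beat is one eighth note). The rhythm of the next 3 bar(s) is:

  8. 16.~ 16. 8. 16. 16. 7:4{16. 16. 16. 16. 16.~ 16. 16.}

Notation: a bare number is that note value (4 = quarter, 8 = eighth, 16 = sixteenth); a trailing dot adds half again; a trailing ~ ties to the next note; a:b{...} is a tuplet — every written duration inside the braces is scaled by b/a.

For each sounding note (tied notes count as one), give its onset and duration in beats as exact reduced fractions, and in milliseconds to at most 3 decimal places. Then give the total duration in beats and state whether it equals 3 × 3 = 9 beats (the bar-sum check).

1) 0.0ms=0b +725.806ms=3/2b
2) 725.806ms=3/2b +725.806ms=3/2b
3) 1451.613ms=3b +725.806ms=3/2b
4) 2177.419ms=9/2b +362.903ms=3/4b
5) 2540.323ms=21/4b +362.903ms=3/4b
6) 2903.226ms=6b +207.373ms=3/7b
7) 3110.599ms=45/7b +207.373ms=3/7b
8) 3317.972ms=48/7b +207.373ms=3/7b
9) 3525.346ms=51/7b +207.373ms=3/7b
10) 3732.719ms=54/7b +414.747ms=6/7b
11) 4147.465ms=60/7b +207.373ms=3/7b
Σ=9b of 9 (124bpm 3/8) — PASS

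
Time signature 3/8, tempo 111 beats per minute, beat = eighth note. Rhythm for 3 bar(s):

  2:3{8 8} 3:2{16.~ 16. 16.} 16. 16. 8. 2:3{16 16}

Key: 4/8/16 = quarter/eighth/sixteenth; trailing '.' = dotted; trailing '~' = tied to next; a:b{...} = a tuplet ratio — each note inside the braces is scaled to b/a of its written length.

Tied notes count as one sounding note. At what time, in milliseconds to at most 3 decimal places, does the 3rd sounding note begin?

note 3 onset = 3b = 1621.622ms

1. 0.0ms @ 0 + 810.811ms (3/2)
2. 810.811ms @ 3/2 + 810.811ms (3/2)
3. 1621.622ms @ 3 + 540.541ms (1)
4. 2162.162ms @ 4 + 270.27ms (1/2)
5. 2432.432ms @ 9/2 + 405.405ms (3/4)
6. 2837.838ms @ 21/4 + 405.405ms (3/4)
7. 3243.243ms @ 6 + 810.811ms (3/2)
8. 4054.054ms @ 15/2 + 405.405ms (3/4)
9. 4459.459ms @ 33/4 + 405.405ms (3/4)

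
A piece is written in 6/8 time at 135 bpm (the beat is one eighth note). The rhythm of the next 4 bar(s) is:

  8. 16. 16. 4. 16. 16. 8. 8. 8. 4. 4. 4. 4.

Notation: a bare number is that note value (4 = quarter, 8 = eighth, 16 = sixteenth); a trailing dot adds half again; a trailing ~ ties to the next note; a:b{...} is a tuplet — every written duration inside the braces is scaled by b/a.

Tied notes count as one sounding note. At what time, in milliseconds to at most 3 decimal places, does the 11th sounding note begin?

note 11 onset = 15b = 6666.667ms

1. 0.0ms @ 0 + 666.667ms (3/2)
2. 666.667ms @ 3/2 + 333.333ms (3/4)
3. 1000.0ms @ 9/4 + 333.333ms (3/4)
4. 1333.333ms @ 3 + 1333.333ms (3)
5. 2666.667ms @ 6 + 333.333ms (3/4)
6. 3000.0ms @ 27/4 + 333.333ms (3/4)
7. 3333.333ms @ 15/2 + 666.667ms (3/2)
8. 4000.0ms @ 9 + 666.667ms (3/2)
9. 4666.667ms @ 21/2 + 666.667ms (3/2)
10. 5333.333ms @ 12 + 1333.333ms (3)
11. 6666.667ms @ 15 + 1333.333ms (3)
12. 8000.0ms @ 18 + 1333.333ms (3)
13. 9333.333ms @ 21 + 1333.333ms (3)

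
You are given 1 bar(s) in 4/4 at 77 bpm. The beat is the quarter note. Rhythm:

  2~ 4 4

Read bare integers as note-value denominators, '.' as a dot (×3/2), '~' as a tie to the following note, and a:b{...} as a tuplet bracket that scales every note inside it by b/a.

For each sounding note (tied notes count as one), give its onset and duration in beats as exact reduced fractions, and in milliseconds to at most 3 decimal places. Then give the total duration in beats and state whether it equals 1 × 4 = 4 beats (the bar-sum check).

1) 0.0ms=0b +2337.662ms=3b
2) 2337.662ms=3b +779.221ms=1b
Σ=4b of 4 (77bpm 4/4) — PASS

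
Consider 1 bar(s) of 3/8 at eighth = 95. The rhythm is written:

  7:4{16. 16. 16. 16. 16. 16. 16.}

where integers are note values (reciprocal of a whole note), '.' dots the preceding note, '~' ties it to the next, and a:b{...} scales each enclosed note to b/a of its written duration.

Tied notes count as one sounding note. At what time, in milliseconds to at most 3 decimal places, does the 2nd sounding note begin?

note 2 onset = 3/7b = 270.677ms

1. 0.0ms @ 0 + 270.677ms (3/7)
2. 270.677ms @ 3/7 + 270.677ms (3/7)
3. 541.353ms @ 6/7 + 270.677ms (3/7)
4. 812.03ms @ 9/7 + 270.677ms (3/7)
5. 1082.707ms @ 12/7 + 270.677ms (3/7)
6. 1353.383ms @ 15/7 + 270.677ms (3/7)
7. 1624.06ms @ 18/7 + 270.677ms (3/7)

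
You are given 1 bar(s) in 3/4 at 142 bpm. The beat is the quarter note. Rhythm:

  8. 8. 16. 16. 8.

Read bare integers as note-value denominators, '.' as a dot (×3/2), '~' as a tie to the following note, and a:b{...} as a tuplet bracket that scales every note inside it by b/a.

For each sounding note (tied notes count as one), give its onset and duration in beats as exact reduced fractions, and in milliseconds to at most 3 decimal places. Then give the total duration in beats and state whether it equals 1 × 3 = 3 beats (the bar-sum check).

1) 0.0ms=0b +316.901ms=3/4b
2) 316.901ms=3/4b +316.901ms=3/4b
3) 633.803ms=3/2b +158.451ms=3/8b
4) 792.254ms=15/8b +158.451ms=3/8b
5) 950.704ms=9/4b +316.901ms=3/4b
Σ=3b of 3 (142bpm 3/4) — PASS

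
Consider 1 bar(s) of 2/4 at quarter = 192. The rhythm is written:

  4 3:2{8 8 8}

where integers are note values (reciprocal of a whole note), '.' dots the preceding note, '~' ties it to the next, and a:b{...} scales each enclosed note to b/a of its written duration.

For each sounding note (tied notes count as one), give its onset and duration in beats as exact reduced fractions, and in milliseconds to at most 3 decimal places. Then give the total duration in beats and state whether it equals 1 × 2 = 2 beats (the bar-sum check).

1) 0.0ms=0b +312.5ms=1b
2) 312.5ms=1b +104.167ms=1/3b
3) 416.667ms=4/3b +104.167ms=1/3b
4) 520.833ms=5/3b +104.167ms=1/3b
Σ=2b of 2 (192bpm 2/4) — PASS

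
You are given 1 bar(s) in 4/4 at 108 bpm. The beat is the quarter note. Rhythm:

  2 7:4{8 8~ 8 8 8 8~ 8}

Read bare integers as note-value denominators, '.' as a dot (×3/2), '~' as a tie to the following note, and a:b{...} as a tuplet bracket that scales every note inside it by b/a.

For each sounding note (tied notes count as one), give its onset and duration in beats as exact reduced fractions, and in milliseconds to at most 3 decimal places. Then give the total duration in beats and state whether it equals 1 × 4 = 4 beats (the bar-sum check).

1) 0.0ms=0b +1111.111ms=2b
2) 1111.111ms=2b +158.73ms=2/7b
3) 1269.841ms=16/7b +317.46ms=4/7b
4) 1587.302ms=20/7b +158.73ms=2/7b
5) 1746.032ms=22/7b +158.73ms=2/7b
6) 1904.762ms=24/7b +317.46ms=4/7b
Σ=4b of 4 (108bpm 4/4) — PASS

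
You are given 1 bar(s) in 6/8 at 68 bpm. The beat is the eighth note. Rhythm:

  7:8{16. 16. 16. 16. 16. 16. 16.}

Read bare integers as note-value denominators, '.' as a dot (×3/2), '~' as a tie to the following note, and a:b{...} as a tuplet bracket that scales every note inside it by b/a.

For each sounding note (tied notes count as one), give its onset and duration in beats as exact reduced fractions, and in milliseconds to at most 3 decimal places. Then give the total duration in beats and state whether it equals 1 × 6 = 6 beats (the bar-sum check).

1) 0.0ms=0b +756.303ms=6/7b
2) 756.303ms=6/7b +756.303ms=6/7b
3) 1512.605ms=12/7b +756.303ms=6/7b
4) 2268.908ms=18/7b +756.303ms=6/7b
5) 3025.21ms=24/7b +756.303ms=6/7b
6) 3781.513ms=30/7b +756.303ms=6/7b
7) 4537.815ms=36/7b +756.303ms=6/7b
Σ=6b of 6 (68bpm 6/8) — PASS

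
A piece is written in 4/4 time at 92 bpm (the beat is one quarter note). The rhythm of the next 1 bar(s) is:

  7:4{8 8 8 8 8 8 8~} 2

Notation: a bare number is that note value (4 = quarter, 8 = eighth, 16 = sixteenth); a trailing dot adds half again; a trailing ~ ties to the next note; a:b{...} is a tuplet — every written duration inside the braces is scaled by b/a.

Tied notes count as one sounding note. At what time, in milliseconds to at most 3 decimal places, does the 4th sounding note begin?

note 4 onset = 6/7b = 559.006ms

1. 0.0ms @ 0 + 186.335ms (2/7)
2. 186.335ms @ 2/7 + 186.335ms (2/7)
3. 372.671ms @ 4/7 + 186.335ms (2/7)
4. 559.006ms @ 6/7 + 186.335ms (2/7)
5. 745.342ms @ 8/7 + 186.335ms (2/7)
6. 931.677ms @ 10/7 + 186.335ms (2/7)
7. 1118.012ms @ 12/7 + 1490.683ms (16/7)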